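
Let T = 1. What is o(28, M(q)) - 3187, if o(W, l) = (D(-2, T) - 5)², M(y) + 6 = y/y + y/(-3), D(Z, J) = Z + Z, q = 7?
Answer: -3106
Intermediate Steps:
D(Z, J) = 2*Z
M(y) = -5 - y/3 (M(y) = -6 + (y/y + y/(-3)) = -6 + (1 + y*(-⅓)) = -6 + (1 - y/3) = -5 - y/3)
o(W, l) = 81 (o(W, l) = (2*(-2) - 5)² = (-4 - 5)² = (-9)² = 81)
o(28, M(q)) - 3187 = 81 - 3187 = -3106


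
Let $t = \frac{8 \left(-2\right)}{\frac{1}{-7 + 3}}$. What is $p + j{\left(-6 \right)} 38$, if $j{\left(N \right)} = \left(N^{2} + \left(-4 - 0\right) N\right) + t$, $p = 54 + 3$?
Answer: $4769$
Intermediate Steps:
$p = 57$
$t = 64$ ($t = - \frac{16}{\frac{1}{-4}} = - \frac{16}{- \frac{1}{4}} = \left(-16\right) \left(-4\right) = 64$)
$j{\left(N \right)} = 64 + N^{2} - 4 N$ ($j{\left(N \right)} = \left(N^{2} + \left(-4 - 0\right) N\right) + 64 = \left(N^{2} + \left(-4 + 0\right) N\right) + 64 = \left(N^{2} - 4 N\right) + 64 = 64 + N^{2} - 4 N$)
$p + j{\left(-6 \right)} 38 = 57 + \left(64 + \left(-6\right)^{2} - -24\right) 38 = 57 + \left(64 + 36 + 24\right) 38 = 57 + 124 \cdot 38 = 57 + 4712 = 4769$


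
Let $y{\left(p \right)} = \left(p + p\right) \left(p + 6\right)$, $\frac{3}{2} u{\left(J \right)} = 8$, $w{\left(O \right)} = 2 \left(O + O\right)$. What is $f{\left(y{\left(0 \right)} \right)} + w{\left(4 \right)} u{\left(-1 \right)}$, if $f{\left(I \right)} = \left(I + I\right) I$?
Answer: $\frac{256}{3} \approx 85.333$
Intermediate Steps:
$w{\left(O \right)} = 4 O$ ($w{\left(O \right)} = 2 \cdot 2 O = 4 O$)
$u{\left(J \right)} = \frac{16}{3}$ ($u{\left(J \right)} = \frac{2}{3} \cdot 8 = \frac{16}{3}$)
$y{\left(p \right)} = 2 p \left(6 + p\right)$
$f{\left(I \right)} = 2 I^{2}$ ($f{\left(I \right)} = 2 I I = 2 I^{2}$)
$f{\left(y{\left(0 \right)} \right)} + w{\left(4 \right)} u{\left(-1 \right)} = 2 \left(2 \cdot 0 \left(6 + 0\right)\right)^{2} + 4 \cdot 4 \cdot \frac{16}{3} = 2 \left(2 \cdot 0 \cdot 6\right)^{2} + 16 \cdot \frac{16}{3} = 2 \cdot 0^{2} + \frac{256}{3} = 2 \cdot 0 + \frac{256}{3} = 0 + \frac{256}{3} = \frac{256}{3}$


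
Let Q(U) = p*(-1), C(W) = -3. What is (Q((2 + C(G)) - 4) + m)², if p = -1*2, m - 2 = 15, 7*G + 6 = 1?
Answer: 361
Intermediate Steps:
G = -5/7 (G = -6/7 + (⅐)*1 = -6/7 + ⅐ = -5/7 ≈ -0.71429)
m = 17 (m = 2 + 15 = 17)
p = -2
Q(U) = 2 (Q(U) = -2*(-1) = 2)
(Q((2 + C(G)) - 4) + m)² = (2 + 17)² = 19² = 361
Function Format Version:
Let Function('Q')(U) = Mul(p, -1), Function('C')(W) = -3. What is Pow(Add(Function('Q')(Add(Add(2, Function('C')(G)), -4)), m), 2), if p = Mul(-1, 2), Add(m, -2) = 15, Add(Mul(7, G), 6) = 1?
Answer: 361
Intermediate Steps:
G = Rational(-5, 7) (G = Add(Rational(-6, 7), Mul(Rational(1, 7), 1)) = Add(Rational(-6, 7), Rational(1, 7)) = Rational(-5, 7) ≈ -0.71429)
m = 17 (m = Add(2, 15) = 17)
p = -2
Function('Q')(U) = 2 (Function('Q')(U) = Mul(-2, -1) = 2)
Pow(Add(Function('Q')(Add(Add(2, Function('C')(G)), -4)), m), 2) = Pow(Add(2, 17), 2) = Pow(19, 2) = 361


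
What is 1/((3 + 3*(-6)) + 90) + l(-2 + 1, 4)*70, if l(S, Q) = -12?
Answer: -62999/75 ≈ -839.99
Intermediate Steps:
1/((3 + 3*(-6)) + 90) + l(-2 + 1, 4)*70 = 1/((3 + 3*(-6)) + 90) - 12*70 = 1/((3 - 18) + 90) - 840 = 1/(-15 + 90) - 840 = 1/75 - 840 = -62999/75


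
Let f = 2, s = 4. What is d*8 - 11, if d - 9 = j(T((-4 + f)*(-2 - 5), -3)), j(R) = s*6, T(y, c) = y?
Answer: 253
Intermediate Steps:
j(R) = 24 (j(R) = 4*6 = 24)
d = 33 (d = 9 + 24 = 33)
d*8 - 11 = 33*8 - 11 = 264 - 11 = 253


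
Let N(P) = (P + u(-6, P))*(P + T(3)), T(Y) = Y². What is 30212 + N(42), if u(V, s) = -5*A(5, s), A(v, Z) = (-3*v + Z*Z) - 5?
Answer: -412366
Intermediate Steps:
A(v, Z) = -5 + Z² - 3*v (A(v, Z) = (-3*v + Z²) - 5 = (Z² - 3*v) - 5 = -5 + Z² - 3*v)
u(V, s) = 100 - 5*s² (u(V, s) = -5*(-5 + s² - 3*5) = -5*(-5 + s² - 15) = -5*(-20 + s²) = 100 - 5*s²)
N(P) = (9 + P)*(100 + P - 5*P²) (N(P) = (P + (100 - 5*P²))*(P + 3²) = (100 + P - 5*P²)*(P + 9) = (100 + P - 5*P²)*(9 + P) = (9 + P)*(100 + P - 5*P²))
30212 + N(42) = 30212 + (900 - 44*42² - 5*42³ + 109*42) = 30212 + (900 - 44*1764 - 5*74088 + 4578) = 30212 + (900 - 77616 - 370440 + 4578) = 30212 - 442578 = -412366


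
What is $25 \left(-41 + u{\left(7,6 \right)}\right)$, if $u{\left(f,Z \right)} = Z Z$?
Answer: $-125$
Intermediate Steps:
$u{\left(f,Z \right)} = Z^{2}$
$25 \left(-41 + u{\left(7,6 \right)}\right) = 25 \left(-41 + 6^{2}\right) = 25 \left(-41 + 36\right) = 25 \left(-5\right) = -125$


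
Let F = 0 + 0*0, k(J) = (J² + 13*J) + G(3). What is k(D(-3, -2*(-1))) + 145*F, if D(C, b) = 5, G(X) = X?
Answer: 93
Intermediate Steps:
k(J) = 3 + J² + 13*J (k(J) = (J² + 13*J) + 3 = 3 + J² + 13*J)
F = 0 (F = 0 + 0 = 0)
k(D(-3, -2*(-1))) + 145*F = (3 + 5² + 13*5) + 145*0 = (3 + 25 + 65) + 0 = 93 + 0 = 93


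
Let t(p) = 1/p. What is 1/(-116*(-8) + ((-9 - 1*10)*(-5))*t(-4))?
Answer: 4/3617 ≈ 0.0011059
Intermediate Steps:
1/(-116*(-8) + ((-9 - 1*10)*(-5))*t(-4)) = 1/(-116*(-8) + ((-9 - 1*10)*(-5))/(-4)) = 1/(928 + ((-9 - 10)*(-5))*(-1/4)) = 1/(928 - 19*(-5)*(-1/4)) = 1/(928 + 95*(-1/4)) = 1/(928 - 95/4) = 1/(3617/4) = 4/3617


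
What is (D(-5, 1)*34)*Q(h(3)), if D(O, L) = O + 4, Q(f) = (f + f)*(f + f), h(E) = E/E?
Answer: -136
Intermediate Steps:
h(E) = 1
Q(f) = 4*f**2 (Q(f) = (2*f)*(2*f) = 4*f**2)
D(O, L) = 4 + O
(D(-5, 1)*34)*Q(h(3)) = ((4 - 5)*34)*(4*1**2) = (-1*34)*(4*1) = -34*4 = -136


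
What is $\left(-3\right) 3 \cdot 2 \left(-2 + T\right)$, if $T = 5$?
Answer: $-54$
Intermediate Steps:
$\left(-3\right) 3 \cdot 2 \left(-2 + T\right) = \left(-3\right) 3 \cdot 2 \left(-2 + 5\right) = - 9 \cdot 2 \cdot 3 = \left(-9\right) 6 = -54$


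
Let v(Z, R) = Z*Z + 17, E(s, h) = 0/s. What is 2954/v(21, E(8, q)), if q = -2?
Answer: 1477/229 ≈ 6.4498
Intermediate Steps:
E(s, h) = 0
v(Z, R) = 17 + Z² (v(Z, R) = Z² + 17 = 17 + Z²)
2954/v(21, E(8, q)) = 2954/(17 + 21²) = 2954/(17 + 441) = 2954/458 = 2954*(1/458) = 1477/229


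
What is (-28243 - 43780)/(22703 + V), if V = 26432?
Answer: -72023/49135 ≈ -1.4658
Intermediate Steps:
(-28243 - 43780)/(22703 + V) = (-28243 - 43780)/(22703 + 26432) = -72023/49135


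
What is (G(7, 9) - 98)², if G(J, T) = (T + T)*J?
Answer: 784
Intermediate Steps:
G(J, T) = 2*J*T (G(J, T) = (2*T)*J = 2*J*T)
(G(7, 9) - 98)² = (2*7*9 - 98)² = (126 - 98)² = 28² = 784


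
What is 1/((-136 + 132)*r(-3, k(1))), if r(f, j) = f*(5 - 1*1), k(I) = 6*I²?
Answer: 1/48 ≈ 0.020833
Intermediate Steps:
r(f, j) = 4*f (r(f, j) = f*(5 - 1) = f*4 = 4*f)
1/((-136 + 132)*r(-3, k(1))) = 1/((-136 + 132)*(4*(-3))) = 1/(-4*(-12)) = 1/48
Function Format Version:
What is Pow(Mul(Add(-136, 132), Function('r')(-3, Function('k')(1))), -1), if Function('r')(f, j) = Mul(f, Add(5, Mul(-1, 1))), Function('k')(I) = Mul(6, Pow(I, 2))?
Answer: Rational(1, 48) ≈ 0.020833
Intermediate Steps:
Function('r')(f, j) = Mul(4, f) (Function('r')(f, j) = Mul(f, Add(5, -1)) = Mul(f, 4) = Mul(4, f))
Pow(Mul(Add(-136, 132), Function('r')(-3, Function('k')(1))), -1) = Pow(Mul(Add(-136, 132), Mul(4, -3)), -1) = Pow(Mul(-4, -12), -1) = Pow(48, -1) = Rational(1, 48)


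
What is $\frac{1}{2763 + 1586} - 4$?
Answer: $- \frac{17395}{4349} \approx -3.9998$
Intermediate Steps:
$\frac{1}{2763 + 1586} - 4 = \frac{1}{4349} - 4 = - \frac{17395}{4349}$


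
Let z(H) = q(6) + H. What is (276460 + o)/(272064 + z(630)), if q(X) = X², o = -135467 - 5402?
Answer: 45197/90910 ≈ 0.49716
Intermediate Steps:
o = -140869
z(H) = 36 + H (z(H) = 6² + H = 36 + H)
(276460 + o)/(272064 + z(630)) = (276460 - 140869)/(272064 + (36 + 630)) = 135591/(272064 + 666) = 135591/272730 = 135591*(1/272730) = 45197/90910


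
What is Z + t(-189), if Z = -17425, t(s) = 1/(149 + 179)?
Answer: -5715399/328 ≈ -17425.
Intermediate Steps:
t(s) = 1/328
Z + t(-189) = -17425 + 1/328 = -5715399/328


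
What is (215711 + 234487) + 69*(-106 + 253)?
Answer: 460341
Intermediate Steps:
(215711 + 234487) + 69*(-106 + 253) = 450198 + 69*147 = 450198 + 10143 = 460341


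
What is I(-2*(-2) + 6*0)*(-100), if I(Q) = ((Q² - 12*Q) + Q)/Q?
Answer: 700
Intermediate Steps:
I(Q) = (Q² - 11*Q)/Q
I(-2*(-2) + 6*0)*(-100) = (-11 + (-2*(-2) + 6*0))*(-100) = (-11 + (4 + 0))*(-100) = (-11 + 4)*(-100) = -7*(-100) = 700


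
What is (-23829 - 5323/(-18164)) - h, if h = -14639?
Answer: -166921837/18164 ≈ -9189.7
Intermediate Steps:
(-23829 - 5323/(-18164)) - h = (-23829 - 5323/(-18164)) - 1*(-14639) = (-23829 - 5323*(-1)/18164) + 14639 = (-23829 - 1*(-5323/18164)) + 14639 = (-23829 + 5323/18164) + 14639 = -432824633/18164 + 14639 = -166921837/18164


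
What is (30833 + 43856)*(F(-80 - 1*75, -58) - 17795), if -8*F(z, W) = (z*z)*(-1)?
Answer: -8838322815/8 ≈ -1.1048e+9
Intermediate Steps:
F(z, W) = z²/8 (F(z, W) = -z*z*(-1)/8 = -z²*(-1)/8 = -(-1)*z²/8 = z²/8)
(30833 + 43856)*(F(-80 - 1*75, -58) - 17795) = (30833 + 43856)*((-80 - 1*75)²/8 - 17795) = 74689*((-80 - 75)²/8 - 17795) = 74689*((⅛)*(-155)² - 17795) = 74689*((⅛)*24025 - 17795) = 74689*(24025/8 - 17795) = 74689*(-118335/8) = -8838322815/8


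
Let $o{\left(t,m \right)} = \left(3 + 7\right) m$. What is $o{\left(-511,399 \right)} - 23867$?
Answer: $-19877$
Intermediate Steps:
$o{\left(t,m \right)} = 10 m$
$o{\left(-511,399 \right)} - 23867 = 10 \cdot 399 - 23867 = 3990 - 23867 = -19877$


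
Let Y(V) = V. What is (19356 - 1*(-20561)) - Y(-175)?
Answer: 40092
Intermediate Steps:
(19356 - 1*(-20561)) - Y(-175) = (19356 - 1*(-20561)) - 1*(-175) = (19356 + 20561) + 175 = 39917 + 175 = 40092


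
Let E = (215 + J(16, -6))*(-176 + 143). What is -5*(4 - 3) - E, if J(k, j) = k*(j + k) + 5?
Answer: 12535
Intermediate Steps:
J(k, j) = 5 + k*(j + k)
E = -12540 (E = (215 + (5 + 16² - 6*16))*(-176 + 143) = (215 + (5 + 256 - 96))*(-33) = (215 + 165)*(-33) = 380*(-33) = -12540)
-5*(4 - 3) - E = -5*(4 - 3) - 1*(-12540) = -5 + 12540 = 12535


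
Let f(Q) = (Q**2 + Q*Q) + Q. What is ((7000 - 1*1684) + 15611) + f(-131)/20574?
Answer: 47842921/2286 ≈ 20929.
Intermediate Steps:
f(Q) = Q + 2*Q**2 (f(Q) = (Q**2 + Q**2) + Q = 2*Q**2 + Q = Q + 2*Q**2)
((7000 - 1*1684) + 15611) + f(-131)/20574 = ((7000 - 1*1684) + 15611) - 131*(1 + 2*(-131))/20574 = ((7000 - 1684) + 15611) - 131*(1 - 262)*(1/20574) = (5316 + 15611) - 131*(-261)*(1/20574) = 20927 + 34191*(1/20574) = 20927 + 3799/2286 = 47842921/2286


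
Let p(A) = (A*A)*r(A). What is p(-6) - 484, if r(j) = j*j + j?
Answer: 596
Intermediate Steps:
r(j) = j + j² (r(j) = j² + j = j + j²)
p(A) = A³*(1 + A) (p(A) = (A*A)*(A*(1 + A)) = A²*(A*(1 + A)) = A³*(1 + A))
p(-6) - 484 = (-6)³*(1 - 6) - 484 = -216*(-5) - 484 = 1080 - 484 = 596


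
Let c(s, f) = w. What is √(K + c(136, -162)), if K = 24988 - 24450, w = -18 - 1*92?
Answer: 2*√107 ≈ 20.688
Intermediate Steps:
w = -110 (w = -18 - 92 = -110)
c(s, f) = -110
K = 538
√(K + c(136, -162)) = √(538 - 110) = √428 = 2*√107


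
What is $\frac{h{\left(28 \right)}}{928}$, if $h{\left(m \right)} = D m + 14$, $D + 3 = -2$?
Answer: $- \frac{63}{464} \approx -0.13578$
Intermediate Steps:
$D = -5$ ($D = -3 - 2 = -5$)
$h{\left(m \right)} = 14 - 5 m$ ($h{\left(m \right)} = - 5 m + 14 = 14 - 5 m$)
$\frac{h{\left(28 \right)}}{928} = \frac{14 - 140}{928} = \left(14 - 140\right) \frac{1}{928} = \left(-126\right) \frac{1}{928} = - \frac{63}{464}$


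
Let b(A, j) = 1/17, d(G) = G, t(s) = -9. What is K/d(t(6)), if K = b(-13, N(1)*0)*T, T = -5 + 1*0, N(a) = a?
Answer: 5/153 ≈ 0.032680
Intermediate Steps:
T = -5 (T = -5 + 0 = -5)
b(A, j) = 1/17
K = -5/17 (K = (1/17)*(-5) = -5/17 ≈ -0.29412)
K/d(t(6)) = -5/17/(-9) = -5/17*(-⅑) = 5/153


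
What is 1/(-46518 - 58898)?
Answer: -1/105416 ≈ -9.4862e-6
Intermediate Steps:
1/(-46518 - 58898) = 1/(-105416) = -1/105416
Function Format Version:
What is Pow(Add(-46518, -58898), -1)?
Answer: Rational(-1, 105416) ≈ -9.4862e-6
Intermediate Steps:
Pow(Add(-46518, -58898), -1) = Pow(-105416, -1) = Rational(-1, 105416)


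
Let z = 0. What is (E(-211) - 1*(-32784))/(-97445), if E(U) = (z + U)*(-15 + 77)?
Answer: -19702/97445 ≈ -0.20219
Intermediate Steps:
E(U) = 62*U (E(U) = (0 + U)*(-15 + 77) = U*62 = 62*U)
(E(-211) - 1*(-32784))/(-97445) = (62*(-211) - 1*(-32784))/(-97445) = (-13082 + 32784)*(-1/97445) = 19702*(-1/97445) = -19702/97445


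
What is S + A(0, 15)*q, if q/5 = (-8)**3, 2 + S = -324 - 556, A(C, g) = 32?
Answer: -82802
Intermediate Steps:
S = -882 (S = -2 + (-324 - 556) = -2 - 880 = -882)
q = -2560 (q = 5*(-8)**3 = 5*(-512) = -2560)
S + A(0, 15)*q = -882 + 32*(-2560) = -882 - 81920 = -82802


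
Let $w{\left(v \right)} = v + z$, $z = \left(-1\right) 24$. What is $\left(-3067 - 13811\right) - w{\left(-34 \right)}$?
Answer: $-16820$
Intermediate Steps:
$z = -24$
$w{\left(v \right)} = -24 + v$ ($w{\left(v \right)} = v - 24 = -24 + v$)
$\left(-3067 - 13811\right) - w{\left(-34 \right)} = \left(-3067 - 13811\right) - \left(-24 - 34\right) = \left(-3067 - 13811\right) - -58 = -16878 + 58 = -16820$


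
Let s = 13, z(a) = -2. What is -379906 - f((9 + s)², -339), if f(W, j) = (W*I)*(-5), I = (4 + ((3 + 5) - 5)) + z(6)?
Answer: -367806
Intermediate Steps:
I = 5 (I = (4 + ((3 + 5) - 5)) - 2 = (4 + (8 - 5)) - 2 = (4 + 3) - 2 = 7 - 2 = 5)
f(W, j) = -25*W (f(W, j) = (W*5)*(-5) = (5*W)*(-5) = -25*W)
-379906 - f((9 + s)², -339) = -379906 - (-25)*(9 + 13)² = -379906 - (-25)*22² = -379906 - (-25)*484 = -379906 - 1*(-12100) = -379906 + 12100 = -367806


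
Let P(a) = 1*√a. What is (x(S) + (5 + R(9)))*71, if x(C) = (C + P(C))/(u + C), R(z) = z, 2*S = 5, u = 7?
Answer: 19241/19 + 71*√10/19 ≈ 1024.5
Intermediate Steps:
S = 5/2 (S = (½)*5 = 5/2 ≈ 2.5000)
P(a) = √a
x(C) = (C + √C)/(7 + C)
(x(S) + (5 + R(9)))*71 = ((5/2 + √(5/2))/(7 + 5/2) + (5 + 9))*71 = ((5/2 + √10/2)/(19/2) + 14)*71 = (2*(5/2 + √10/2)/19 + 14)*71 = ((5/19 + √10/19) + 14)*71 = (271/19 + √10/19)*71 = 19241/19 + 71*√10/19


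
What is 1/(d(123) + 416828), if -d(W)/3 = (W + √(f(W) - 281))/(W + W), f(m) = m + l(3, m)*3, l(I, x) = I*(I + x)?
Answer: 2802741386/1168256882330553 + 328*√61/1168256882330553 ≈ 2.3991e-6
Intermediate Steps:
f(m) = 27 + 10*m (f(m) = m + (3*(3 + m))*3 = m + (9 + 3*m)*3 = m + (27 + 9*m) = 27 + 10*m)
d(W) = -3*(W + √(-254 + 10*W))/(2*W) (d(W) = -3*(W + √((27 + 10*W) - 281))/(W + W) = -3*(W + √(-254 + 10*W))/(2*W))
1/(d(123) + 416828) = 1/((-3/2 - 3/2*√(-254 + 10*123)/123) + 416828) = 1/((-3/2 - 3/2*1/123*√(-254 + 1230)) + 416828) = 1/((-3/2 - 3/2*1/123*√976) + 416828) = 1/((-3/2 - 3/2*1/123*4*√61) + 416828) = 1/((-3/2 - 2*√61/41) + 416828) = 1/(833653/2 - 2*√61/41)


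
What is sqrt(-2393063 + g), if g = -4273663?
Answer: I*sqrt(6666726) ≈ 2582.0*I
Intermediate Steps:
sqrt(-2393063 + g) = sqrt(-2393063 - 4273663) = sqrt(-6666726) = I*sqrt(6666726)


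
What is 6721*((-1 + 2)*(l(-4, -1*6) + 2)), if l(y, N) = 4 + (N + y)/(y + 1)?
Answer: 188188/3 ≈ 62729.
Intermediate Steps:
l(y, N) = 4 + (N + y)/(1 + y)
6721*((-1 + 2)*(l(-4, -1*6) + 2)) = 6721*((-1 + 2)*((4 - 1*6 + 5*(-4))/(1 - 4) + 2)) = 6721*(1*((4 - 6 - 20)/(-3) + 2)) = 6721*(1*(-⅓*(-22) + 2)) = 6721*(1*(22/3 + 2)) = 6721*(1*(28/3)) = 6721*(28/3) = 188188/3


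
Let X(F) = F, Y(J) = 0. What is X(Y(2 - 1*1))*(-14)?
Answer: 0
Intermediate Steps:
X(Y(2 - 1*1))*(-14) = 0*(-14) = 0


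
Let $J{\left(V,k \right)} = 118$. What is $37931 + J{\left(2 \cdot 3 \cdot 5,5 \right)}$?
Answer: $38049$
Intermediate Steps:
$37931 + J{\left(2 \cdot 3 \cdot 5,5 \right)} = 37931 + 118 = 38049$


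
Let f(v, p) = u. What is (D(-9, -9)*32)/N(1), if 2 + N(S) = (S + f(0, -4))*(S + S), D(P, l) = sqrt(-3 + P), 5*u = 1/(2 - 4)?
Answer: -320*I*sqrt(3) ≈ -554.26*I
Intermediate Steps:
u = -1/10 (u = 1/(5*(2 - 4)) = (1/5)/(-2) = (1/5)*(-1/2) = -1/10 ≈ -0.10000)
f(v, p) = -1/10
N(S) = -2 + 2*S*(-1/10 + S) (N(S) = -2 + (S - 1/10)*(S + S) = -2 + (-1/10 + S)*(2*S) = -2 + 2*S*(-1/10 + S))
(D(-9, -9)*32)/N(1) = (sqrt(-3 - 9)*32)/(-2 + 2*1**2 - 1/5*1) = (sqrt(-12)*32)/(-2 + 2*1 - 1/5) = ((2*I*sqrt(3))*32)/(-2 + 2 - 1/5) = (64*I*sqrt(3))/(-1/5) = (64*I*sqrt(3))*(-5) = -320*I*sqrt(3)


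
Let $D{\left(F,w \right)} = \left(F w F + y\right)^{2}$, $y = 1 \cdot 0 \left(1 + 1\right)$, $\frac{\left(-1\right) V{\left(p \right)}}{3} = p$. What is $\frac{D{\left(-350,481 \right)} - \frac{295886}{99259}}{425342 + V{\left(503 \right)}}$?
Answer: $\frac{344613451619368454114}{42069239747} \approx 8.1916 \cdot 10^{9}$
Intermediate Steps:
$V{\left(p \right)} = - 3 p$
$y = 0$ ($y = 0 \cdot 2 = 0$)
$D{\left(F,w \right)} = F^{4} w^{2}$ ($D{\left(F,w \right)} = \left(F w F + 0\right)^{2} = \left(w F^{2} + 0\right)^{2} = \left(w F^{2}\right)^{2} = F^{4} w^{2}$)
$\frac{D{\left(-350,481 \right)} - \frac{295886}{99259}}{425342 + V{\left(503 \right)}} = \frac{\left(-350\right)^{4} \cdot 481^{2} - \frac{295886}{99259}}{425342 - 1509} = \frac{15006250000 \cdot 231361 - \frac{295886}{99259}}{425342 - 1509} = \frac{3471861006250000 - \frac{295886}{99259}}{423833} = \frac{344613451619368454114}{99259} \cdot \frac{1}{423833} = \frac{344613451619368454114}{42069239747}$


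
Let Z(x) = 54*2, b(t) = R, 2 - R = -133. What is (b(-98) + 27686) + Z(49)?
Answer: 27929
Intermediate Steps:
R = 135 (R = 2 - 1*(-133) = 2 + 133 = 135)
b(t) = 135
Z(x) = 108
(b(-98) + 27686) + Z(49) = (135 + 27686) + 108 = 27821 + 108 = 27929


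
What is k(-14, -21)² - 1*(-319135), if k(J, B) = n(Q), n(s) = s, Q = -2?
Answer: 319139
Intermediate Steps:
k(J, B) = -2
k(-14, -21)² - 1*(-319135) = (-2)² - 1*(-319135) = 4 + 319135 = 319139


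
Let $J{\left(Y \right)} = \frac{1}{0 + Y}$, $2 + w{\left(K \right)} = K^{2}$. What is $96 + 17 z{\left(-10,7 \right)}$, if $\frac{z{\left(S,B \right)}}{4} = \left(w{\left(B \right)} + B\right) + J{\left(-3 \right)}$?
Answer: $\frac{11236}{3} \approx 3745.3$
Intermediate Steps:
$w{\left(K \right)} = -2 + K^{2}$
$J{\left(Y \right)} = \frac{1}{Y}$
$z{\left(S,B \right)} = - \frac{28}{3} + 4 B + 4 B^{2}$ ($z{\left(S,B \right)} = 4 \left(\left(\left(-2 + B^{2}\right) + B\right) + \frac{1}{-3}\right) = 4 \left(\left(-2 + B + B^{2}\right) - \frac{1}{3}\right) = 4 \left(- \frac{7}{3} + B + B^{2}\right) = - \frac{28}{3} + 4 B + 4 B^{2}$)
$96 + 17 z{\left(-10,7 \right)} = 96 + 17 \left(- \frac{28}{3} + 4 \cdot 7 + 4 \cdot 7^{2}\right) = 96 + 17 \left(- \frac{28}{3} + 28 + 4 \cdot 49\right) = 96 + 17 \left(- \frac{28}{3} + 28 + 196\right) = 96 + 17 \cdot \frac{644}{3} = 96 + \frac{10948}{3} = \frac{11236}{3}$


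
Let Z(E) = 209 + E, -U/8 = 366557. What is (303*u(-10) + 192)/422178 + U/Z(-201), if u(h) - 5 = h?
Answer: -51584100823/140726 ≈ -3.6656e+5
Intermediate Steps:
U = -2932456 (U = -8*366557 = -2932456)
u(h) = 5 + h
(303*u(-10) + 192)/422178 + U/Z(-201) = (303*(5 - 10) + 192)/422178 - 2932456/(209 - 201) = (303*(-5) + 192)*(1/422178) - 2932456/8 = (-1515 + 192)*(1/422178) - 2932456*⅛ = -1323*1/422178 - 366557 = -441/140726 - 366557 = -51584100823/140726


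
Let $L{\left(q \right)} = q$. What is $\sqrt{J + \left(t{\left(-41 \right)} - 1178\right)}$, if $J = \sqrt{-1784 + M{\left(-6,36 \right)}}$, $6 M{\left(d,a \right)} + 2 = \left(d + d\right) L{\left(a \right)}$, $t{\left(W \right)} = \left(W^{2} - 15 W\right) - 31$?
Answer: $\frac{\sqrt{9783 + 3 i \sqrt{16707}}}{3} \approx 32.976 + 0.65328 i$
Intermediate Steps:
$t{\left(W \right)} = -31 + W^{2} - 15 W$
$M{\left(d,a \right)} = - \frac{1}{3} + \frac{a d}{3}$ ($M{\left(d,a \right)} = - \frac{1}{3} + \frac{\left(d + d\right) a}{6} = - \frac{1}{3} + \frac{2 d a}{6} = - \frac{1}{3} + \frac{2 a d}{6} = - \frac{1}{3} + \frac{a d}{3}$)
$J = \frac{i \sqrt{16707}}{3}$ ($J = \sqrt{-1784 + \left(- \frac{1}{3} + \frac{1}{3} \cdot 36 \left(-6\right)\right)} = \sqrt{-1784 - \frac{217}{3}} = \sqrt{- \frac{5569}{3}} = \frac{i \sqrt{16707}}{3} \approx 43.085 i$)
$\sqrt{J + \left(t{\left(-41 \right)} - 1178\right)} = \sqrt{\frac{i \sqrt{16707}}{3} - -1087} = \sqrt{\frac{i \sqrt{16707}}{3} + \left(\left(-31 + 1681 + 615\right) - 1178\right)} = \sqrt{\frac{i \sqrt{16707}}{3} + \left(2265 - 1178\right)} = \sqrt{\frac{i \sqrt{16707}}{3} + 1087} = \sqrt{1087 + \frac{i \sqrt{16707}}{3}}$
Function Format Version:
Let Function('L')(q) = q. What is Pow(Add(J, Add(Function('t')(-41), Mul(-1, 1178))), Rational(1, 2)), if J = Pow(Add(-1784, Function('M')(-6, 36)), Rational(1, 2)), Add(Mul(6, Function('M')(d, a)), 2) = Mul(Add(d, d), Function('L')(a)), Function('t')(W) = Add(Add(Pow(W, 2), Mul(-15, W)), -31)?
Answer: Mul(Rational(1, 3), Pow(Add(9783, Mul(3, I, Pow(16707, Rational(1, 2)))), Rational(1, 2))) ≈ Add(32.976, Mul(0.65328, I))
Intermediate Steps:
Function('t')(W) = Add(-31, Pow(W, 2), Mul(-15, W))
Function('M')(d, a) = Add(Rational(-1, 3), Mul(Rational(1, 3), a, d)) (Function('M')(d, a) = Add(Rational(-1, 3), Mul(Rational(1, 6), Mul(Add(d, d), a))) = Add(Rational(-1, 3), Mul(Rational(1, 6), Mul(Mul(2, d), a))) = Add(Rational(-1, 3), Mul(Rational(1, 6), Mul(2, a, d))) = Add(Rational(-1, 3), Mul(Rational(1, 3), a, d)))
J = Mul(Rational(1, 3), I, Pow(16707, Rational(1, 2))) (J = Pow(Add(-1784, Add(Rational(-1, 3), Mul(Rational(1, 3), 36, -6))), Rational(1, 2)) = Pow(Add(-1784, Add(Rational(-1, 3), -72)), Rational(1, 2)) = Pow(Add(-1784, Rational(-217, 3)), Rational(1, 2)) = Pow(Rational(-5569, 3), Rational(1, 2)) = Mul(Rational(1, 3), I, Pow(16707, Rational(1, 2))) ≈ Mul(43.085, I))
Pow(Add(J, Add(Function('t')(-41), Mul(-1, 1178))), Rational(1, 2)) = Pow(Add(Mul(Rational(1, 3), I, Pow(16707, Rational(1, 2))), Add(Add(-31, Pow(-41, 2), Mul(-15, -41)), Mul(-1, 1178))), Rational(1, 2)) = Pow(Add(Mul(Rational(1, 3), I, Pow(16707, Rational(1, 2))), Add(Add(-31, 1681, 615), -1178)), Rational(1, 2)) = Pow(Add(Mul(Rational(1, 3), I, Pow(16707, Rational(1, 2))), Add(2265, -1178)), Rational(1, 2)) = Pow(Add(Mul(Rational(1, 3), I, Pow(16707, Rational(1, 2))), 1087), Rational(1, 2)) = Pow(Add(1087, Mul(Rational(1, 3), I, Pow(16707, Rational(1, 2)))), Rational(1, 2))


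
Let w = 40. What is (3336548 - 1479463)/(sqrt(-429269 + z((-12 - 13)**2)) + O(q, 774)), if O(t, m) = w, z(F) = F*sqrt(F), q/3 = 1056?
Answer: 18570850/103811 - 1857085*I*sqrt(103411)/207622 ≈ 178.89 - 2876.4*I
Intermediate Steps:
q = 3168 (q = 3*1056 = 3168)
z(F) = F**(3/2)
O(t, m) = 40
(3336548 - 1479463)/(sqrt(-429269 + z((-12 - 13)**2)) + O(q, 774)) = (3336548 - 1479463)/(sqrt(-429269 + ((-12 - 13)**2)**(3/2)) + 40) = 1857085/(sqrt(-429269 + ((-25)**2)**(3/2)) + 40) = 1857085/(sqrt(-429269 + 625**(3/2)) + 40) = 1857085/(sqrt(-429269 + 15625) + 40) = 1857085/(sqrt(-413644) + 40) = 1857085/(2*I*sqrt(103411) + 40) = 1857085/(40 + 2*I*sqrt(103411))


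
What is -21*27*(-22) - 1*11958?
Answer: 516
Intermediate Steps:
-21*27*(-22) - 1*11958 = -567*(-22) - 11958 = 12474 - 11958 = 516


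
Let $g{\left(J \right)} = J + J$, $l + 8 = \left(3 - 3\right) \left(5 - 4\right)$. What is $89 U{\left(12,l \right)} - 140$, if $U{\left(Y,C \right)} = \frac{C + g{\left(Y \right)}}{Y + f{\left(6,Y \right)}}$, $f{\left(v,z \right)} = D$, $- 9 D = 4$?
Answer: $- \frac{218}{13} \approx -16.769$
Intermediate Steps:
$D = - \frac{4}{9}$ ($D = \left(- \frac{1}{9}\right) 4 = - \frac{4}{9} \approx -0.44444$)
$f{\left(v,z \right)} = - \frac{4}{9}$
$l = -8$ ($l = -8 + \left(3 - 3\right) \left(5 - 4\right) = -8 + 0 \cdot 1 = -8 + 0 = -8$)
$g{\left(J \right)} = 2 J$
$U{\left(Y,C \right)} = \frac{C + 2 Y}{- \frac{4}{9} + Y}$ ($U{\left(Y,C \right)} = \frac{C + 2 Y}{Y - \frac{4}{9}} = \frac{C + 2 Y}{- \frac{4}{9} + Y}$)
$89 U{\left(12,l \right)} - 140 = 89 \frac{9 \left(-8 + 2 \cdot 12\right)}{-4 + 9 \cdot 12} - 140 = 89 \frac{9 \left(-8 + 24\right)}{-4 + 108} - 140 = 89 \cdot 9 \cdot \frac{1}{104} \cdot 16 - 140 = 89 \cdot \frac{18}{13} - 140 = \frac{1602}{13} - 140 = - \frac{218}{13}$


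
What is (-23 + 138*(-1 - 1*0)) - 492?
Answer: -653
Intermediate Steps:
(-23 + 138*(-1 - 1*0)) - 492 = (-23 + 138*(-1 + 0)) - 492 = (-23 + 138*(-1)) - 492 = (-23 - 138) - 492 = -161 - 492 = -653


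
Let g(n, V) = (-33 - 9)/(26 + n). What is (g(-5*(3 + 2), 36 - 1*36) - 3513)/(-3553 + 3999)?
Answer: -3555/446 ≈ -7.9709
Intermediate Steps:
g(n, V) = -42/(26 + n)
(g(-5*(3 + 2), 36 - 1*36) - 3513)/(-3553 + 3999) = (-42/(26 - 5*(3 + 2)) - 3513)/(-3553 + 3999) = (-42/(26 - 5*5) - 3513)/446 = (-42/(26 - 25) - 3513)*(1/446) = (-42/1 - 3513)*(1/446) = (-42*1 - 3513)*(1/446) = (-42 - 3513)*(1/446) = -3555*1/446 = -3555/446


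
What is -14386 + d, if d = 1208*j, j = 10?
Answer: -2306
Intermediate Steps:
d = 12080 (d = 1208*10 = 12080)
-14386 + d = -14386 + 12080 = -2306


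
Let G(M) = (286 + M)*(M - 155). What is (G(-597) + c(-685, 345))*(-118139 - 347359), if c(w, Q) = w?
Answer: -108548082126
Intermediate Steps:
G(M) = (-155 + M)*(286 + M) (G(M) = (286 + M)*(-155 + M) = (-155 + M)*(286 + M))
(G(-597) + c(-685, 345))*(-118139 - 347359) = ((-44330 + (-597)**2 + 131*(-597)) - 685)*(-118139 - 347359) = ((-44330 + 356409 - 78207) - 685)*(-465498) = (233872 - 685)*(-465498) = 233187*(-465498) = -108548082126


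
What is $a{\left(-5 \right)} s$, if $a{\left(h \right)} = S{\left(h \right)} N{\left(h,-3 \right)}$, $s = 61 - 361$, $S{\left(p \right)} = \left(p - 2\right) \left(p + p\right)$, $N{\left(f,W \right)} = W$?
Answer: $63000$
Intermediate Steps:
$S{\left(p \right)} = 2 p \left(-2 + p\right)$ ($S{\left(p \right)} = \left(-2 + p\right) 2 p = 2 p \left(-2 + p\right)$)
$s = -300$ ($s = 61 - 361 = -300$)
$a{\left(h \right)} = - 6 h \left(-2 + h\right)$ ($a{\left(h \right)} = 2 h \left(-2 + h\right) \left(-3\right) = - 6 h \left(-2 + h\right)$)
$a{\left(-5 \right)} s = 6 \left(-5\right) \left(2 - -5\right) \left(-300\right) = 6 \left(-5\right) \left(2 + 5\right) \left(-300\right) = 6 \left(-5\right) 7 \left(-300\right) = \left(-210\right) \left(-300\right) = 63000$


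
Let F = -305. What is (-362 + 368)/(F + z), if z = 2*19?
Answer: -2/89 ≈ -0.022472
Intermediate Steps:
z = 38
(-362 + 368)/(F + z) = (-362 + 368)/(-305 + 38) = 6/(-267) = 6*(-1/267) = -2/89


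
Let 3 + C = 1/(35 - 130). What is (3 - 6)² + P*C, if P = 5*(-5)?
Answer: 1601/19 ≈ 84.263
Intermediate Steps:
C = -286/95 (C = -3 + 1/(35 - 130) = -3 + 1/(-95) = -3 - 1/95 = -286/95 ≈ -3.0105)
P = -25
(3 - 6)² + P*C = (3 - 6)² - 25*(-286/95) = (-3)² + 1430/19 = 9 + 1430/19 = 1601/19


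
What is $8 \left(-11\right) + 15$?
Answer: $-73$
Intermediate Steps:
$8 \left(-11\right) + 15 = -88 + 15 = -73$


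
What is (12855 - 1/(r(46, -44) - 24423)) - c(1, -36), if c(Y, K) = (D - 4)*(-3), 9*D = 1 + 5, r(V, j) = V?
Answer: 313122566/24377 ≈ 12845.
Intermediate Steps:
D = ⅔ (D = (1 + 5)/9 = (⅑)*6 = ⅔ ≈ 0.66667)
c(Y, K) = 10 (c(Y, K) = (⅔ - 4)*(-3) = -10/3*(-3) = 10)
(12855 - 1/(r(46, -44) - 24423)) - c(1, -36) = (12855 - 1/(46 - 24423)) - 1*10 = (12855 - 1/(-24377)) - 10 = (12855 - 1*(-1/24377)) - 10 = (12855 + 1/24377) - 10 = 313366336/24377 - 10 = 313122566/24377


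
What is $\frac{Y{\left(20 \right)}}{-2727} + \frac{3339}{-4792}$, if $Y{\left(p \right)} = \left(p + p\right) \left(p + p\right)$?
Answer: $- \frac{16772653}{13067784} \approx -1.2835$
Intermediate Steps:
$Y{\left(p \right)} = 4 p^{2}$ ($Y{\left(p \right)} = 2 p 2 p = 4 p^{2}$)
$\frac{Y{\left(20 \right)}}{-2727} + \frac{3339}{-4792} = \frac{4 \cdot 20^{2}}{-2727} + \frac{3339}{-4792} = 4 \cdot 400 \left(- \frac{1}{2727}\right) + 3339 \left(- \frac{1}{4792}\right) = 1600 \left(- \frac{1}{2727}\right) - \frac{3339}{4792} = - \frac{1600}{2727} - \frac{3339}{4792} = - \frac{16772653}{13067784}$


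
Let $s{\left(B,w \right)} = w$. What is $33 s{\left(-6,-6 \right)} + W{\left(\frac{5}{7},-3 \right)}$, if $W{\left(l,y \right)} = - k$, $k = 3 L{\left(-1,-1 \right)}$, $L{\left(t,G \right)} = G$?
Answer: $-195$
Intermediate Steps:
$k = -3$ ($k = 3 \left(-1\right) = -3$)
$W{\left(l,y \right)} = 3$ ($W{\left(l,y \right)} = \left(-1\right) \left(-3\right) = 3$)
$33 s{\left(-6,-6 \right)} + W{\left(\frac{5}{7},-3 \right)} = 33 \left(-6\right) + 3 = -198 + 3 = -195$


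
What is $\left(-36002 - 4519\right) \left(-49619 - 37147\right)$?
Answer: $3515845086$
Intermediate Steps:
$\left(-36002 - 4519\right) \left(-49619 - 37147\right) = \left(-36002 - 4519\right) \left(-86766\right) = \left(-40521\right) \left(-86766\right) = 3515845086$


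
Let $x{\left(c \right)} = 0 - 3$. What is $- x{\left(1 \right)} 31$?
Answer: $93$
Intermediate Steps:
$x{\left(c \right)} = -3$
$- x{\left(1 \right)} 31 = \left(-1\right) \left(-3\right) 31 = 3 \cdot 31 = 93$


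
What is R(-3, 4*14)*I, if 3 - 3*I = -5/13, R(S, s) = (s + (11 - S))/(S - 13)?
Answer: -385/78 ≈ -4.9359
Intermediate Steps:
R(S, s) = (11 + s - S)/(-13 + S)
I = 44/39 (I = 1 - (-5)/(3*13) = 1 - ⅓*(-5/13) = 1 + 5/39 = 44/39 ≈ 1.1282)
R(-3, 4*14)*I = ((11 + 4*14 - 1*(-3))/(-13 - 3))*(44/39) = ((11 + 56 + 3)/(-16))*(44/39) = -1/16*70*(44/39) = -35/8*44/39 = -385/78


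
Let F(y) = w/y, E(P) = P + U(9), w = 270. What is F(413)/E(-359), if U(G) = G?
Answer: -27/14455 ≈ -0.0018679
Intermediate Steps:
E(P) = 9 + P (E(P) = P + 9 = 9 + P)
F(y) = 270/y
F(413)/E(-359) = (270/413)/(9 - 359) = (270*(1/413))/(-350) = (270/413)*(-1/350) = -27/14455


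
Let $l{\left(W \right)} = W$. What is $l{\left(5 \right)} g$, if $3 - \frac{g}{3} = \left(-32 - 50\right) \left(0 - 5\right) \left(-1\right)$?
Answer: $6195$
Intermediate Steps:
$g = 1239$ ($g = 9 - 3 \left(-32 - 50\right) \left(0 - 5\right) \left(-1\right) = 9 - 3 \left(- 82 \left(\left(-5\right) \left(-1\right)\right)\right) = 9 - 3 \left(\left(-82\right) 5\right) = 9 - -1230 = 9 + 1230 = 1239$)
$l{\left(5 \right)} g = 5 \cdot 1239 = 6195$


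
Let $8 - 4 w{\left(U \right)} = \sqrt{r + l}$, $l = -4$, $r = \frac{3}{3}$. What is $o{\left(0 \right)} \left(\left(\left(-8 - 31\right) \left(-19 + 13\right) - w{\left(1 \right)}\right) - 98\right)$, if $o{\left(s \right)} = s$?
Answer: $0$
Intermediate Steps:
$r = 1$ ($r = 3 \cdot \frac{1}{3} = 1$)
$w{\left(U \right)} = 2 - \frac{i \sqrt{3}}{4}$ ($w{\left(U \right)} = 2 - \frac{\sqrt{1 - 4}}{4} = 2 - \frac{\sqrt{-3}}{4} = 2 - \frac{i \sqrt{3}}{4}$)
$o{\left(0 \right)} \left(\left(\left(-8 - 31\right) \left(-19 + 13\right) - w{\left(1 \right)}\right) - 98\right) = 0 \left(\left(\left(-8 - 31\right) \left(-19 + 13\right) - \left(2 - \frac{i \sqrt{3}}{4}\right)\right) - 98\right) = 0 \left(\left(\left(-39\right) \left(-6\right) - \left(2 - \frac{i \sqrt{3}}{4}\right)\right) - 98\right) = 0 \left(\left(234 - \left(2 - \frac{i \sqrt{3}}{4}\right)\right) - 98\right) = 0 \left(\left(232 + \frac{i \sqrt{3}}{4}\right) - 98\right) = 0 \left(134 + \frac{i \sqrt{3}}{4}\right) = 0$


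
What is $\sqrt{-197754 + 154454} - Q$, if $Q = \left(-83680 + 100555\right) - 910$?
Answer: $-15965 + 10 i \sqrt{433} \approx -15965.0 + 208.09 i$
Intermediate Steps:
$Q = 15965$ ($Q = 16875 - 910 = 15965$)
$\sqrt{-197754 + 154454} - Q = \sqrt{-197754 + 154454} - 15965 = \sqrt{-43300} - 15965 = 10 i \sqrt{433} - 15965 = -15965 + 10 i \sqrt{433}$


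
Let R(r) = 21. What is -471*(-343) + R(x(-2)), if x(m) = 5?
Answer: 161574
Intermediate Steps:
-471*(-343) + R(x(-2)) = -471*(-343) + 21 = 161553 + 21 = 161574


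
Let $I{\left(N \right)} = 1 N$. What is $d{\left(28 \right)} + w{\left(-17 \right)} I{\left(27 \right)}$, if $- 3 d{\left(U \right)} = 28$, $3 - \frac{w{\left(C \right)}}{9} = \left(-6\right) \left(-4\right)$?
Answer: $- \frac{15337}{3} \approx -5112.3$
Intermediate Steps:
$w{\left(C \right)} = -189$ ($w{\left(C \right)} = 27 - 9 \left(\left(-6\right) \left(-4\right)\right) = 27 - 216 = -189$)
$d{\left(U \right)} = - \frac{28}{3}$ ($d{\left(U \right)} = \left(- \frac{1}{3}\right) 28 = - \frac{28}{3}$)
$I{\left(N \right)} = N$
$d{\left(28 \right)} + w{\left(-17 \right)} I{\left(27 \right)} = - \frac{28}{3} - 5103 = - \frac{15337}{3}$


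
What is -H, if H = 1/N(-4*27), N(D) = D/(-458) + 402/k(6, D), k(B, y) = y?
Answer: 4122/14371 ≈ 0.28683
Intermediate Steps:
N(D) = 402/D - D/458 (N(D) = D/(-458) + 402/D = D*(-1/458) + 402/D = -D/458 + 402/D = 402/D - D/458)
H = -4122/14371 (H = 1/(402/((-4*27)) - (-2)*27/229) = 1/(402/(-108) - 1/458*(-108)) = 1/(402*(-1/108) + 54/229) = 1/(-67/18 + 54/229) = 1/(-14371/4122) = -4122/14371 ≈ -0.28683)
-H = -1*(-4122/14371) = 4122/14371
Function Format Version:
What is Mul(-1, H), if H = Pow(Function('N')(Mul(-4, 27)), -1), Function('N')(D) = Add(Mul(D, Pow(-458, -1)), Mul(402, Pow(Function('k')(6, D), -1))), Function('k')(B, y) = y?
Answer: Rational(4122, 14371) ≈ 0.28683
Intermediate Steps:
Function('N')(D) = Add(Mul(402, Pow(D, -1)), Mul(Rational(-1, 458), D)) (Function('N')(D) = Add(Mul(D, Pow(-458, -1)), Mul(402, Pow(D, -1))) = Add(Mul(D, Rational(-1, 458)), Mul(402, Pow(D, -1))) = Add(Mul(Rational(-1, 458), D), Mul(402, Pow(D, -1))) = Add(Mul(402, Pow(D, -1)), Mul(Rational(-1, 458), D)))
H = Rational(-4122, 14371) (H = Pow(Add(Mul(402, Pow(Mul(-4, 27), -1)), Mul(Rational(-1, 458), Mul(-4, 27))), -1) = Pow(Add(Mul(402, Pow(-108, -1)), Mul(Rational(-1, 458), -108)), -1) = Pow(Add(Mul(402, Rational(-1, 108)), Rational(54, 229)), -1) = Pow(Add(Rational(-67, 18), Rational(54, 229)), -1) = Pow(Rational(-14371, 4122), -1) = Rational(-4122, 14371) ≈ -0.28683)
Mul(-1, H) = Mul(-1, Rational(-4122, 14371)) = Rational(4122, 14371)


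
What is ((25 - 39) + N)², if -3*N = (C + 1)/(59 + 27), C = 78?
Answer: 13623481/66564 ≈ 204.67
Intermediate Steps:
N = -79/258 (N = -(78 + 1)/(3*(59 + 27)) = -79/(3*86) = -⅓*79/86 = -79/258 ≈ -0.30620)
((25 - 39) + N)² = ((25 - 39) - 79/258)² = (-14 - 79/258)² = (-3691/258)² = 13623481/66564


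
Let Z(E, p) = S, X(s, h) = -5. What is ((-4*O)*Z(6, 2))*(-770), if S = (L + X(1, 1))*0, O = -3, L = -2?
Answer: 0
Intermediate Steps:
S = 0 (S = (-2 - 5)*0 = -7*0 = 0)
Z(E, p) = 0
((-4*O)*Z(6, 2))*(-770) = (-4*(-3)*0)*(-770) = (12*0)*(-770) = 0*(-770) = 0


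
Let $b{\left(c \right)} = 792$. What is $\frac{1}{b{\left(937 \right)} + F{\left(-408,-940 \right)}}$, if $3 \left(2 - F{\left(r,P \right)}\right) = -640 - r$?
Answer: $\frac{3}{2614} \approx 0.0011477$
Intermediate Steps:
$F{\left(r,P \right)} = \frac{646}{3} + \frac{r}{3}$ ($F{\left(r,P \right)} = 2 - \frac{-640 - r}{3} = 2 + \left(\frac{640}{3} + \frac{r}{3}\right) = \frac{646}{3} + \frac{r}{3}$)
$\frac{1}{b{\left(937 \right)} + F{\left(-408,-940 \right)}} = \frac{1}{792 + \left(\frac{646}{3} + \frac{1}{3} \left(-408\right)\right)} = \frac{1}{792 + \left(\frac{646}{3} - 136\right)} = \frac{1}{792 + \frac{238}{3}} = \frac{1}{\frac{2614}{3}} = \frac{3}{2614}$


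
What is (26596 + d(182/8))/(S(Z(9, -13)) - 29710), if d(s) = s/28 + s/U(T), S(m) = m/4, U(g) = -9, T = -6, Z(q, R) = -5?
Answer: -3829577/4278420 ≈ -0.89509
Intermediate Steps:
S(m) = m/4 (S(m) = m*(1/4) = m/4)
d(s) = -19*s/252 (d(s) = s/28 + s/(-9) = s*(1/28) + s*(-1/9) = s/28 - s/9 = -19*s/252)
(26596 + d(182/8))/(S(Z(9, -13)) - 29710) = (26596 - 247/(18*8))/((1/4)*(-5) - 29710) = (26596 - 247/(18*8))/(-5/4 - 29710) = (26596 - 19/252*91/4)/(-118845/4) = (26596 - 247/144)*(-4/118845) = (3829577/144)*(-4/118845) = -3829577/4278420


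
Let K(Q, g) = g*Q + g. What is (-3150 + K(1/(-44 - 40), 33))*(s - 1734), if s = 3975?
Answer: -195610167/28 ≈ -6.9861e+6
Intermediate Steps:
K(Q, g) = g + Q*g (K(Q, g) = Q*g + g = g + Q*g)
(-3150 + K(1/(-44 - 40), 33))*(s - 1734) = (-3150 + 33*(1 + 1/(-44 - 40)))*(3975 - 1734) = (-3150 + 33*(1 + 1/(-84)))*2241 = (-3150 + 33*(1 - 1/84))*2241 = (-3150 + 33*(83/84))*2241 = (-3150 + 913/28)*2241 = -87287/28*2241 = -195610167/28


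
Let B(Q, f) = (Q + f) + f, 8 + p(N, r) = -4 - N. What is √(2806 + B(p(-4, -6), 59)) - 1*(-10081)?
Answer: 10135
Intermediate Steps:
p(N, r) = -12 - N (p(N, r) = -8 + (-4 - N) = -12 - N)
B(Q, f) = Q + 2*f
√(2806 + B(p(-4, -6), 59)) - 1*(-10081) = √(2806 + ((-12 - 1*(-4)) + 2*59)) - 1*(-10081) = √(2806 + ((-12 + 4) + 118)) + 10081 = √(2806 + (-8 + 118)) + 10081 = √(2806 + 110) + 10081 = √2916 + 10081 = 54 + 10081 = 10135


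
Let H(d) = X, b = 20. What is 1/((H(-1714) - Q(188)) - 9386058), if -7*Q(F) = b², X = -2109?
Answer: -7/65716769 ≈ -1.0652e-7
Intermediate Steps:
H(d) = -2109
Q(F) = -400/7 (Q(F) = -⅐*20² = -⅐*400 = -400/7)
1/((H(-1714) - Q(188)) - 9386058) = 1/((-2109 - 1*(-400/7)) - 9386058) = 1/((-2109 + 400/7) - 9386058) = 1/(-14363/7 - 9386058) = 1/(-65716769/7) = -7/65716769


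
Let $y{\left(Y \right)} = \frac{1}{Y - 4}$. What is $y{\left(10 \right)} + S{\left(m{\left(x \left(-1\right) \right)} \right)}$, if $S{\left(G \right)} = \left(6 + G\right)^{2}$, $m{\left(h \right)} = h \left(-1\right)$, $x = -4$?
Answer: $\frac{25}{6} \approx 4.1667$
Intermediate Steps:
$y{\left(Y \right)} = \frac{1}{-4 + Y}$
$m{\left(h \right)} = - h$
$y{\left(10 \right)} + S{\left(m{\left(x \left(-1\right) \right)} \right)} = \frac{1}{-4 + 10} + \left(6 - \left(-4\right) \left(-1\right)\right)^{2} = \frac{1}{6} + \left(6 - 4\right)^{2} = \frac{1}{6} + 2^{2} = \frac{1}{6} + 4 = \frac{25}{6}$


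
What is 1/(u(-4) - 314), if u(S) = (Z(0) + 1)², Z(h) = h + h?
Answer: -1/313 ≈ -0.0031949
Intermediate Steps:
Z(h) = 2*h
u(S) = 1 (u(S) = (2*0 + 1)² = (0 + 1)² = 1² = 1)
1/(u(-4) - 314) = 1/(1 - 314) = 1/(-313) = -1/313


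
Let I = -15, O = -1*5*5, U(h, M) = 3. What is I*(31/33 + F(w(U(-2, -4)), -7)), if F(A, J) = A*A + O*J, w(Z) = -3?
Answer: -30515/11 ≈ -2774.1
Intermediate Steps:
O = -25 (O = -5*5 = -25)
F(A, J) = A² - 25*J (F(A, J) = A*A - 25*J = A² - 25*J)
I*(31/33 + F(w(U(-2, -4)), -7)) = -15*(31/33 + ((-3)² - 25*(-7))) = -15*(31*(1/33) + (9 + 175)) = -15*(31/33 + 184) = -15*6103/33 = -30515/11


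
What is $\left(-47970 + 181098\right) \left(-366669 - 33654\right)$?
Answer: $-53294200344$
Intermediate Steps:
$\left(-47970 + 181098\right) \left(-366669 - 33654\right) = 133128 \left(-400323\right) = -53294200344$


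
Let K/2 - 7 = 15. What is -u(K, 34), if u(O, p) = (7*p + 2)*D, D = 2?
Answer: -480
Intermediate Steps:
K = 44 (K = 14 + 2*15 = 14 + 30 = 44)
u(O, p) = 4 + 14*p (u(O, p) = (7*p + 2)*2 = (2 + 7*p)*2 = 4 + 14*p)
-u(K, 34) = -(4 + 14*34) = -(4 + 476) = -1*480 = -480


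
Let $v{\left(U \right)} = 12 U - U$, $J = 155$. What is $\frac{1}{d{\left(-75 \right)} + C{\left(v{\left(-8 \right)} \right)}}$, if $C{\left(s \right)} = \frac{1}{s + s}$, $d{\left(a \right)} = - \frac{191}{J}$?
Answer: $- \frac{27280}{33771} \approx -0.80779$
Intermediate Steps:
$v{\left(U \right)} = 11 U$
$d{\left(a \right)} = - \frac{191}{155}$
$C{\left(s \right)} = \frac{1}{2 s}$
$\frac{1}{d{\left(-75 \right)} + C{\left(v{\left(-8 \right)} \right)}} = \frac{1}{- \frac{191}{155} + \frac{1}{2 \cdot 11 \left(-8\right)}} = \frac{1}{- \frac{191}{155} + \frac{1}{2 \left(-88\right)}} = \frac{1}{- \frac{191}{155} + \frac{1}{2} \left(- \frac{1}{88}\right)} = \frac{1}{- \frac{191}{155} - \frac{1}{176}} = \frac{1}{- \frac{33771}{27280}} = - \frac{27280}{33771}$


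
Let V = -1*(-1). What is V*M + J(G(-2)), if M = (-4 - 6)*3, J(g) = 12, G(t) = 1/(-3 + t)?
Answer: -18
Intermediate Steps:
V = 1
M = -30 (M = -10*3 = -30)
V*M + J(G(-2)) = 1*(-30) + 12 = -30 + 12 = -18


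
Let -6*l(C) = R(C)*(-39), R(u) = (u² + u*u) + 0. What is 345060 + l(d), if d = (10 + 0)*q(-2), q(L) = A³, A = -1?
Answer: 346360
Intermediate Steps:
R(u) = 2*u² (R(u) = (u² + u²) + 0 = 2*u² + 0 = 2*u²)
q(L) = -1 (q(L) = (-1)³ = -1)
d = -10 (d = (10 + 0)*(-1) = 10*(-1) = -10)
l(C) = 13*C² (l(C) = -2*C²*(-39)/6 = -(-13)*C² = 13*C²)
345060 + l(d) = 345060 + 13*(-10)² = 345060 + 13*100 = 345060 + 1300 = 346360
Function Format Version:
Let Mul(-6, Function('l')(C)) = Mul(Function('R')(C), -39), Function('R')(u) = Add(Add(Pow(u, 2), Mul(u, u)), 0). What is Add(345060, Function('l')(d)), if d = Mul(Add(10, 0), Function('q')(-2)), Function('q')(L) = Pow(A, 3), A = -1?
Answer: 346360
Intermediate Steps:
Function('R')(u) = Mul(2, Pow(u, 2)) (Function('R')(u) = Add(Add(Pow(u, 2), Pow(u, 2)), 0) = Add(Mul(2, Pow(u, 2)), 0) = Mul(2, Pow(u, 2)))
Function('q')(L) = -1 (Function('q')(L) = Pow(-1, 3) = -1)
d = -10 (d = Mul(Add(10, 0), -1) = Mul(10, -1) = -10)
Function('l')(C) = Mul(13, Pow(C, 2)) (Function('l')(C) = Mul(Rational(-1, 6), Mul(Mul(2, Pow(C, 2)), -39)) = Mul(Rational(-1, 6), Mul(-78, Pow(C, 2))) = Mul(13, Pow(C, 2)))
Add(345060, Function('l')(d)) = Add(345060, Mul(13, Pow(-10, 2))) = Add(345060, Mul(13, 100)) = Add(345060, 1300) = 346360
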